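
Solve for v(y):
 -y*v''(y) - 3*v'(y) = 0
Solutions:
 v(y) = C1 + C2/y^2


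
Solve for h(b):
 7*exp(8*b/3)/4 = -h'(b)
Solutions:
 h(b) = C1 - 21*exp(8*b/3)/32


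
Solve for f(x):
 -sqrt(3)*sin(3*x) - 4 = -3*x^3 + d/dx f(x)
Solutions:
 f(x) = C1 + 3*x^4/4 - 4*x + sqrt(3)*cos(3*x)/3


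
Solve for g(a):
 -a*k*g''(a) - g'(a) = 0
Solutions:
 g(a) = C1 + a^(((re(k) - 1)*re(k) + im(k)^2)/(re(k)^2 + im(k)^2))*(C2*sin(log(a)*Abs(im(k))/(re(k)^2 + im(k)^2)) + C3*cos(log(a)*im(k)/(re(k)^2 + im(k)^2)))


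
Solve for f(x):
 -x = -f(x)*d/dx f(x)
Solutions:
 f(x) = -sqrt(C1 + x^2)
 f(x) = sqrt(C1 + x^2)


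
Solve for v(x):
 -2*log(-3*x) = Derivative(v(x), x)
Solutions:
 v(x) = C1 - 2*x*log(-x) + 2*x*(1 - log(3))


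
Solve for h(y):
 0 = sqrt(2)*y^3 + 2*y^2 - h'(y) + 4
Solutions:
 h(y) = C1 + sqrt(2)*y^4/4 + 2*y^3/3 + 4*y


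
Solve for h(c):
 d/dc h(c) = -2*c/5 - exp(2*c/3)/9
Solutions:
 h(c) = C1 - c^2/5 - exp(2*c/3)/6


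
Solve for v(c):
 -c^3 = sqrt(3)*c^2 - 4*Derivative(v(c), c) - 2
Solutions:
 v(c) = C1 + c^4/16 + sqrt(3)*c^3/12 - c/2


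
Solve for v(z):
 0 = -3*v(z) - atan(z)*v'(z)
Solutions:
 v(z) = C1*exp(-3*Integral(1/atan(z), z))


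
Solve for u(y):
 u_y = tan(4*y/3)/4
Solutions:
 u(y) = C1 - 3*log(cos(4*y/3))/16


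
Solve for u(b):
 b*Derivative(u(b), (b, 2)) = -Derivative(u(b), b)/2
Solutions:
 u(b) = C1 + C2*sqrt(b)


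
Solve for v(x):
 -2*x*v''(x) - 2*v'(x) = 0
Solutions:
 v(x) = C1 + C2*log(x)


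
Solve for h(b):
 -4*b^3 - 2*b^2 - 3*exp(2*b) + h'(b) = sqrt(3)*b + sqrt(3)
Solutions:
 h(b) = C1 + b^4 + 2*b^3/3 + sqrt(3)*b^2/2 + sqrt(3)*b + 3*exp(2*b)/2


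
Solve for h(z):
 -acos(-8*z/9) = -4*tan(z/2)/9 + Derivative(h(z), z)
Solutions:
 h(z) = C1 - z*acos(-8*z/9) - sqrt(81 - 64*z^2)/8 - 8*log(cos(z/2))/9


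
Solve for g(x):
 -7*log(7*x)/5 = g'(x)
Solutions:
 g(x) = C1 - 7*x*log(x)/5 - 7*x*log(7)/5 + 7*x/5


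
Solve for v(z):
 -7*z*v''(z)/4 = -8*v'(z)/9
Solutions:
 v(z) = C1 + C2*z^(95/63)


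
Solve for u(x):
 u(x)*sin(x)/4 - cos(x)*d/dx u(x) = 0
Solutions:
 u(x) = C1/cos(x)^(1/4)


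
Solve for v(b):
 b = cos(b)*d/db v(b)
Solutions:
 v(b) = C1 + Integral(b/cos(b), b)


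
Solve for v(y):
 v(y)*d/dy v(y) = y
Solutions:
 v(y) = -sqrt(C1 + y^2)
 v(y) = sqrt(C1 + y^2)


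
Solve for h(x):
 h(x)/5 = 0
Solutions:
 h(x) = 0


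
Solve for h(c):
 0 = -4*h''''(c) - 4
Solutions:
 h(c) = C1 + C2*c + C3*c^2 + C4*c^3 - c^4/24


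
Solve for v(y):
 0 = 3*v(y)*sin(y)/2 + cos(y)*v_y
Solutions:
 v(y) = C1*cos(y)^(3/2)


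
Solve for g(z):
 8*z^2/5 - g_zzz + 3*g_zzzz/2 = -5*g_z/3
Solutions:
 g(z) = C1 + C2*exp(z*(4/(9*sqrt(1945) + 397)^(1/3) + 4 + (9*sqrt(1945) + 397)^(1/3))/18)*sin(sqrt(3)*z*(-(9*sqrt(1945) + 397)^(1/3) + 4/(9*sqrt(1945) + 397)^(1/3))/18) + C3*exp(z*(4/(9*sqrt(1945) + 397)^(1/3) + 4 + (9*sqrt(1945) + 397)^(1/3))/18)*cos(sqrt(3)*z*(-(9*sqrt(1945) + 397)^(1/3) + 4/(9*sqrt(1945) + 397)^(1/3))/18) + C4*exp(z*(-(9*sqrt(1945) + 397)^(1/3) - 4/(9*sqrt(1945) + 397)^(1/3) + 2)/9) - 8*z^3/25 - 144*z/125


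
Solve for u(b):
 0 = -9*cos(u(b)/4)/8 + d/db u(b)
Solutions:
 -9*b/8 - 2*log(sin(u(b)/4) - 1) + 2*log(sin(u(b)/4) + 1) = C1


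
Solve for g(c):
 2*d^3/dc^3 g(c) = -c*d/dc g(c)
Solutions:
 g(c) = C1 + Integral(C2*airyai(-2^(2/3)*c/2) + C3*airybi(-2^(2/3)*c/2), c)


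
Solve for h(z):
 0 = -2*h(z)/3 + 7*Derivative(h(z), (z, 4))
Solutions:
 h(z) = C1*exp(-2^(1/4)*21^(3/4)*z/21) + C2*exp(2^(1/4)*21^(3/4)*z/21) + C3*sin(2^(1/4)*21^(3/4)*z/21) + C4*cos(2^(1/4)*21^(3/4)*z/21)


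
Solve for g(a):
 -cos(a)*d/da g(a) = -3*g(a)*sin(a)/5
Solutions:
 g(a) = C1/cos(a)^(3/5)


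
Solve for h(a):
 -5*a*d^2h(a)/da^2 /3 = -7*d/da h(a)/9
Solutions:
 h(a) = C1 + C2*a^(22/15)


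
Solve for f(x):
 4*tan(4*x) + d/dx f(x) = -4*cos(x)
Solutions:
 f(x) = C1 + log(cos(4*x)) - 4*sin(x)


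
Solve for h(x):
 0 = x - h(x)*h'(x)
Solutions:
 h(x) = -sqrt(C1 + x^2)
 h(x) = sqrt(C1 + x^2)


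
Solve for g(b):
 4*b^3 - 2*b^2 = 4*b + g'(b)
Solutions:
 g(b) = C1 + b^4 - 2*b^3/3 - 2*b^2


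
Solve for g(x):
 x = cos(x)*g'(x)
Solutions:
 g(x) = C1 + Integral(x/cos(x), x)


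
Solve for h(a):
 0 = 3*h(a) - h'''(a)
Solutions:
 h(a) = C3*exp(3^(1/3)*a) + (C1*sin(3^(5/6)*a/2) + C2*cos(3^(5/6)*a/2))*exp(-3^(1/3)*a/2)


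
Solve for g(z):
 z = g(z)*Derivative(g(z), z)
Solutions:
 g(z) = -sqrt(C1 + z^2)
 g(z) = sqrt(C1 + z^2)


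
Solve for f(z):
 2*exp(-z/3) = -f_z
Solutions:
 f(z) = C1 + 6*exp(-z/3)


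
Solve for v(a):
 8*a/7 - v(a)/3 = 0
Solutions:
 v(a) = 24*a/7


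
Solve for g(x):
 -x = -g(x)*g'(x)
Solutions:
 g(x) = -sqrt(C1 + x^2)
 g(x) = sqrt(C1 + x^2)


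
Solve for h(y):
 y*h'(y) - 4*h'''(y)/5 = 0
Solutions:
 h(y) = C1 + Integral(C2*airyai(10^(1/3)*y/2) + C3*airybi(10^(1/3)*y/2), y)


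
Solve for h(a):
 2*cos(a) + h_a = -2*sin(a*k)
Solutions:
 h(a) = C1 - 2*sin(a) + 2*cos(a*k)/k


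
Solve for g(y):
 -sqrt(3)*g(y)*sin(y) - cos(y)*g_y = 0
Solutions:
 g(y) = C1*cos(y)^(sqrt(3))


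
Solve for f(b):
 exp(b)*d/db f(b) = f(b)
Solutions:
 f(b) = C1*exp(-exp(-b))


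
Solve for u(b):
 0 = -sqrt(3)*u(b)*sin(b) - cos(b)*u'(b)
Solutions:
 u(b) = C1*cos(b)^(sqrt(3))


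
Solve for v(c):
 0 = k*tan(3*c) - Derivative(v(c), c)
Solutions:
 v(c) = C1 - k*log(cos(3*c))/3


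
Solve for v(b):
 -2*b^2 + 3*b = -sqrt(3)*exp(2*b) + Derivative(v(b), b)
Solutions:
 v(b) = C1 - 2*b^3/3 + 3*b^2/2 + sqrt(3)*exp(2*b)/2


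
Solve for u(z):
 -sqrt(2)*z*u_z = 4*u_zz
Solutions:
 u(z) = C1 + C2*erf(2^(3/4)*z/4)


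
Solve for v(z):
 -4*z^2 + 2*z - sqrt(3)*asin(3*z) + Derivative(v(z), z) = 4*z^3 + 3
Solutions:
 v(z) = C1 + z^4 + 4*z^3/3 - z^2 + 3*z + sqrt(3)*(z*asin(3*z) + sqrt(1 - 9*z^2)/3)


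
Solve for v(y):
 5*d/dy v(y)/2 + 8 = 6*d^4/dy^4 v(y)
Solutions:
 v(y) = C1 + C4*exp(90^(1/3)*y/6) - 16*y/5 + (C2*sin(10^(1/3)*3^(1/6)*y/4) + C3*cos(10^(1/3)*3^(1/6)*y/4))*exp(-90^(1/3)*y/12)


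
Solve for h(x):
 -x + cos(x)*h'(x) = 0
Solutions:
 h(x) = C1 + Integral(x/cos(x), x)


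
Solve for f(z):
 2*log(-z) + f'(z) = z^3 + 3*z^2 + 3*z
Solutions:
 f(z) = C1 + z^4/4 + z^3 + 3*z^2/2 - 2*z*log(-z) + 2*z


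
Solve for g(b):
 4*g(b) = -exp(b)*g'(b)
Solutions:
 g(b) = C1*exp(4*exp(-b))


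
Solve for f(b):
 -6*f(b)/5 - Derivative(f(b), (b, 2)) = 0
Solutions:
 f(b) = C1*sin(sqrt(30)*b/5) + C2*cos(sqrt(30)*b/5)


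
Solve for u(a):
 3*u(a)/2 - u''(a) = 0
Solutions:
 u(a) = C1*exp(-sqrt(6)*a/2) + C2*exp(sqrt(6)*a/2)


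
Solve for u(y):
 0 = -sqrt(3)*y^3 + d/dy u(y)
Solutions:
 u(y) = C1 + sqrt(3)*y^4/4


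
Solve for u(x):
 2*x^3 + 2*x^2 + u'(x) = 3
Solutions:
 u(x) = C1 - x^4/2 - 2*x^3/3 + 3*x


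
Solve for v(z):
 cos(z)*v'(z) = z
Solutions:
 v(z) = C1 + Integral(z/cos(z), z)


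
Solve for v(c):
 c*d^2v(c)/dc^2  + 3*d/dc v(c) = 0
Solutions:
 v(c) = C1 + C2/c^2


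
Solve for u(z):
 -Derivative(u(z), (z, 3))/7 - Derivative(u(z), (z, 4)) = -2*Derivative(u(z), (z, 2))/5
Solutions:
 u(z) = C1 + C2*z + C3*exp(z*(-5 + sqrt(1985))/70) + C4*exp(-z*(5 + sqrt(1985))/70)


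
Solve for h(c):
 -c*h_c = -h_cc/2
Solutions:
 h(c) = C1 + C2*erfi(c)


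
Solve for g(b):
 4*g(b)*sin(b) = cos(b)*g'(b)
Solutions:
 g(b) = C1/cos(b)^4


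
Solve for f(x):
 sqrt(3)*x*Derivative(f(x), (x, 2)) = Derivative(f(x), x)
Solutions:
 f(x) = C1 + C2*x^(sqrt(3)/3 + 1)


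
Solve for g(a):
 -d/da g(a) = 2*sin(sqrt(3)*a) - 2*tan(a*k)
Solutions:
 g(a) = C1 + 2*Piecewise((-log(cos(a*k))/k, Ne(k, 0)), (0, True)) + 2*sqrt(3)*cos(sqrt(3)*a)/3


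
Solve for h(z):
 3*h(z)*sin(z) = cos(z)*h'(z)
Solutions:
 h(z) = C1/cos(z)^3


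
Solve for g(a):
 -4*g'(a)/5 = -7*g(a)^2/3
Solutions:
 g(a) = -12/(C1 + 35*a)


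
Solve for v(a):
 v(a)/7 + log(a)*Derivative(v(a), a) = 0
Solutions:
 v(a) = C1*exp(-li(a)/7)


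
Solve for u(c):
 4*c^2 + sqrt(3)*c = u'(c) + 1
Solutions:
 u(c) = C1 + 4*c^3/3 + sqrt(3)*c^2/2 - c


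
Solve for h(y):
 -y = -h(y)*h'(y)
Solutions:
 h(y) = -sqrt(C1 + y^2)
 h(y) = sqrt(C1 + y^2)


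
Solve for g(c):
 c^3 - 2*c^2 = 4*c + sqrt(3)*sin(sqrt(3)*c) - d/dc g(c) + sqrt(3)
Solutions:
 g(c) = C1 - c^4/4 + 2*c^3/3 + 2*c^2 + sqrt(3)*c - cos(sqrt(3)*c)


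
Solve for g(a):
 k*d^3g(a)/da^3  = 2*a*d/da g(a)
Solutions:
 g(a) = C1 + Integral(C2*airyai(2^(1/3)*a*(1/k)^(1/3)) + C3*airybi(2^(1/3)*a*(1/k)^(1/3)), a)


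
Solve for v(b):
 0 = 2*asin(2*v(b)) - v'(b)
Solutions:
 Integral(1/asin(2*_y), (_y, v(b))) = C1 + 2*b


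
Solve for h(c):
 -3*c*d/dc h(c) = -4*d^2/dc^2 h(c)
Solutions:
 h(c) = C1 + C2*erfi(sqrt(6)*c/4)


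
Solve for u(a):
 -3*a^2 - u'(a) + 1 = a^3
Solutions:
 u(a) = C1 - a^4/4 - a^3 + a


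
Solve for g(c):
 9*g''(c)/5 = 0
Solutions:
 g(c) = C1 + C2*c


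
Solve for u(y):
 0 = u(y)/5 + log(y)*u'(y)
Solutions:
 u(y) = C1*exp(-li(y)/5)


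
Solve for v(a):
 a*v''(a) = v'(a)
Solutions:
 v(a) = C1 + C2*a^2


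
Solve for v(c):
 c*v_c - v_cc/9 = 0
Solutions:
 v(c) = C1 + C2*erfi(3*sqrt(2)*c/2)


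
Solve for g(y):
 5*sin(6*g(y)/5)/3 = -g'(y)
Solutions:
 5*y/3 + 5*log(cos(6*g(y)/5) - 1)/12 - 5*log(cos(6*g(y)/5) + 1)/12 = C1


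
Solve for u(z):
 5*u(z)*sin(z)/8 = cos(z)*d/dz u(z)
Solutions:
 u(z) = C1/cos(z)^(5/8)


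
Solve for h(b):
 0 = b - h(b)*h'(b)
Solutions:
 h(b) = -sqrt(C1 + b^2)
 h(b) = sqrt(C1 + b^2)


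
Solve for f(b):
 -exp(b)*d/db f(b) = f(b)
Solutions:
 f(b) = C1*exp(exp(-b))


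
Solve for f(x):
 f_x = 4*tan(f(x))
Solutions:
 f(x) = pi - asin(C1*exp(4*x))
 f(x) = asin(C1*exp(4*x))


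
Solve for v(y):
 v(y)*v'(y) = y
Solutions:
 v(y) = -sqrt(C1 + y^2)
 v(y) = sqrt(C1 + y^2)


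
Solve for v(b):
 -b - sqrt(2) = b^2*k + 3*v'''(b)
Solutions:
 v(b) = C1 + C2*b + C3*b^2 - b^5*k/180 - b^4/72 - sqrt(2)*b^3/18


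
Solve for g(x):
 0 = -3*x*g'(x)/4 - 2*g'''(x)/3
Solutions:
 g(x) = C1 + Integral(C2*airyai(-3^(2/3)*x/2) + C3*airybi(-3^(2/3)*x/2), x)


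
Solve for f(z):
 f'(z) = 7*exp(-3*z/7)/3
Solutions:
 f(z) = C1 - 49*exp(-3*z/7)/9


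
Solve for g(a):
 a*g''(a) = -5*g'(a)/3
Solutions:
 g(a) = C1 + C2/a^(2/3)


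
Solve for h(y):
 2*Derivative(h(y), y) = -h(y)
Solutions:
 h(y) = C1*exp(-y/2)


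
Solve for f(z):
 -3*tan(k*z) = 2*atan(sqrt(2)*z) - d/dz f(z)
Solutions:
 f(z) = C1 + 2*z*atan(sqrt(2)*z) + 3*Piecewise((-log(cos(k*z))/k, Ne(k, 0)), (0, True)) - sqrt(2)*log(2*z^2 + 1)/2


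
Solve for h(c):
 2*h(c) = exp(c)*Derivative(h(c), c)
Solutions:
 h(c) = C1*exp(-2*exp(-c))


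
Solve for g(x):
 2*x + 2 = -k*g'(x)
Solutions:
 g(x) = C1 - x^2/k - 2*x/k


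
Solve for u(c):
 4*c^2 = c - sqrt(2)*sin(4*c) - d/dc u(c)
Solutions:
 u(c) = C1 - 4*c^3/3 + c^2/2 + sqrt(2)*cos(4*c)/4


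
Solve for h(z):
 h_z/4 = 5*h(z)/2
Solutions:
 h(z) = C1*exp(10*z)


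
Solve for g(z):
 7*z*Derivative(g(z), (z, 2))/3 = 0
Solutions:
 g(z) = C1 + C2*z


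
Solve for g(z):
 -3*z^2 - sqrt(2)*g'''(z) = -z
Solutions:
 g(z) = C1 + C2*z + C3*z^2 - sqrt(2)*z^5/40 + sqrt(2)*z^4/48


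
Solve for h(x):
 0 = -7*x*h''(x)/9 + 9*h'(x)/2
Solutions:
 h(x) = C1 + C2*x^(95/14)


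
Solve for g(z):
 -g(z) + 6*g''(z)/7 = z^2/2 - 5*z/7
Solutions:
 g(z) = C1*exp(-sqrt(42)*z/6) + C2*exp(sqrt(42)*z/6) - z^2/2 + 5*z/7 - 6/7


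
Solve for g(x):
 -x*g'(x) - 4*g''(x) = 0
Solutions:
 g(x) = C1 + C2*erf(sqrt(2)*x/4)


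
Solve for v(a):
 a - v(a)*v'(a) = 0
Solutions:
 v(a) = -sqrt(C1 + a^2)
 v(a) = sqrt(C1 + a^2)


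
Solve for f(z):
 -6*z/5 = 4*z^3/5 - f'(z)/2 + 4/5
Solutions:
 f(z) = C1 + 2*z^4/5 + 6*z^2/5 + 8*z/5


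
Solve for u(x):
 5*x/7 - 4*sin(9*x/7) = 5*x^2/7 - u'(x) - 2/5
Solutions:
 u(x) = C1 + 5*x^3/21 - 5*x^2/14 - 2*x/5 - 28*cos(9*x/7)/9


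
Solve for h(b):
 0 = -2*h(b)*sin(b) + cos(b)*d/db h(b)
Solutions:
 h(b) = C1/cos(b)^2


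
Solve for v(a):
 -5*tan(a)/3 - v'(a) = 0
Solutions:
 v(a) = C1 + 5*log(cos(a))/3


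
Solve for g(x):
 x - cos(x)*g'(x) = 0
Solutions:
 g(x) = C1 + Integral(x/cos(x), x)


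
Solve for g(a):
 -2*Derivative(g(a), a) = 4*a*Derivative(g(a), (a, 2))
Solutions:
 g(a) = C1 + C2*sqrt(a)


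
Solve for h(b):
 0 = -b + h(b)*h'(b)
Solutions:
 h(b) = -sqrt(C1 + b^2)
 h(b) = sqrt(C1 + b^2)


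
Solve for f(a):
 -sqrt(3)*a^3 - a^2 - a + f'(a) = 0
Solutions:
 f(a) = C1 + sqrt(3)*a^4/4 + a^3/3 + a^2/2


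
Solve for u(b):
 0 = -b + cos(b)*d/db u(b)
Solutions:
 u(b) = C1 + Integral(b/cos(b), b)


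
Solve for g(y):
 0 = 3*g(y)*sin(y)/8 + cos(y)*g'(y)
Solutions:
 g(y) = C1*cos(y)^(3/8)


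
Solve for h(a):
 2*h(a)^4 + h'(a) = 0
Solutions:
 h(a) = (-3^(2/3) - 3*3^(1/6)*I)*(1/(C1 + 2*a))^(1/3)/6
 h(a) = (-3^(2/3) + 3*3^(1/6)*I)*(1/(C1 + 2*a))^(1/3)/6
 h(a) = (1/(C1 + 6*a))^(1/3)


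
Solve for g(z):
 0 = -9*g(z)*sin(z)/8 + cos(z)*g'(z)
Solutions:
 g(z) = C1/cos(z)^(9/8)


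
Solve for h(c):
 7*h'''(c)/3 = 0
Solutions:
 h(c) = C1 + C2*c + C3*c^2


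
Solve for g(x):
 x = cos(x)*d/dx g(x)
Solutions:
 g(x) = C1 + Integral(x/cos(x), x)


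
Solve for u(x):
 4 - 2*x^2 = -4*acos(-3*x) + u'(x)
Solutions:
 u(x) = C1 - 2*x^3/3 + 4*x*acos(-3*x) + 4*x + 4*sqrt(1 - 9*x^2)/3


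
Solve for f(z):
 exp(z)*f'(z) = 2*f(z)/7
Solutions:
 f(z) = C1*exp(-2*exp(-z)/7)


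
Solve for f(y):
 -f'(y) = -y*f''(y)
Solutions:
 f(y) = C1 + C2*y^2


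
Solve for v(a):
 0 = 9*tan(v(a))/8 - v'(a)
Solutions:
 v(a) = pi - asin(C1*exp(9*a/8))
 v(a) = asin(C1*exp(9*a/8))


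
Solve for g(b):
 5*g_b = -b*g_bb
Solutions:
 g(b) = C1 + C2/b^4


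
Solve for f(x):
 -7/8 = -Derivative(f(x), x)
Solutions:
 f(x) = C1 + 7*x/8


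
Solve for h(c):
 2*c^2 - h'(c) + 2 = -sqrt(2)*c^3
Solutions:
 h(c) = C1 + sqrt(2)*c^4/4 + 2*c^3/3 + 2*c


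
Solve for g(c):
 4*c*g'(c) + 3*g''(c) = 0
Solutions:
 g(c) = C1 + C2*erf(sqrt(6)*c/3)


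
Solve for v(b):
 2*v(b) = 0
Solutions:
 v(b) = 0


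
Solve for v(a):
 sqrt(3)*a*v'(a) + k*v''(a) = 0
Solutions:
 v(a) = C1 + C2*sqrt(k)*erf(sqrt(2)*3^(1/4)*a*sqrt(1/k)/2)


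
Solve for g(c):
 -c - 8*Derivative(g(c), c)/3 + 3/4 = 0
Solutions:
 g(c) = C1 - 3*c^2/16 + 9*c/32


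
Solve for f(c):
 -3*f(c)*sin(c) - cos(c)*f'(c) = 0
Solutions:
 f(c) = C1*cos(c)^3


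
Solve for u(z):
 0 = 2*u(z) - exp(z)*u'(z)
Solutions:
 u(z) = C1*exp(-2*exp(-z))


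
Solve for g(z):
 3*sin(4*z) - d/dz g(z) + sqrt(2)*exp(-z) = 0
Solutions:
 g(z) = C1 - 3*cos(4*z)/4 - sqrt(2)*exp(-z)


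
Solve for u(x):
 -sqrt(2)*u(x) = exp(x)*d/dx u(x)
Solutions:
 u(x) = C1*exp(sqrt(2)*exp(-x))


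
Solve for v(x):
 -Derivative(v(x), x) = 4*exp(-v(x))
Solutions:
 v(x) = log(C1 - 4*x)


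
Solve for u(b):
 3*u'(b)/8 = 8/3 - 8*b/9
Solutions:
 u(b) = C1 - 32*b^2/27 + 64*b/9


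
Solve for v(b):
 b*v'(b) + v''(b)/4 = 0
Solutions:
 v(b) = C1 + C2*erf(sqrt(2)*b)


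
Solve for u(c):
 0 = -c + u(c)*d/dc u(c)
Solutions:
 u(c) = -sqrt(C1 + c^2)
 u(c) = sqrt(C1 + c^2)


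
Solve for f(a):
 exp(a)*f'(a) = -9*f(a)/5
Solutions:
 f(a) = C1*exp(9*exp(-a)/5)


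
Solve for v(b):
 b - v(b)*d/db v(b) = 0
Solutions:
 v(b) = -sqrt(C1 + b^2)
 v(b) = sqrt(C1 + b^2)


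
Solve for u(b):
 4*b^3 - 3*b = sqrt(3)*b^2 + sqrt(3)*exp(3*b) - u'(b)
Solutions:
 u(b) = C1 - b^4 + sqrt(3)*b^3/3 + 3*b^2/2 + sqrt(3)*exp(3*b)/3


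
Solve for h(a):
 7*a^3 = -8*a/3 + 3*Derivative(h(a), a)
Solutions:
 h(a) = C1 + 7*a^4/12 + 4*a^2/9


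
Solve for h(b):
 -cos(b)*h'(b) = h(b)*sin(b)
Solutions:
 h(b) = C1*cos(b)


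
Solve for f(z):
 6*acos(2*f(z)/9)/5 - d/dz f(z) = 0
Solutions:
 Integral(1/acos(2*_y/9), (_y, f(z))) = C1 + 6*z/5


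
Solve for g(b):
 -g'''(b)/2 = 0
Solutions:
 g(b) = C1 + C2*b + C3*b^2


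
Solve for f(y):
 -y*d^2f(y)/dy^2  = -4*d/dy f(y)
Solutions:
 f(y) = C1 + C2*y^5


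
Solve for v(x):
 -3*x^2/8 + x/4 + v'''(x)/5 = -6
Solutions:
 v(x) = C1 + C2*x + C3*x^2 + x^5/32 - 5*x^4/96 - 5*x^3


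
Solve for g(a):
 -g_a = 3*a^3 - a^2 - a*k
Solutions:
 g(a) = C1 - 3*a^4/4 + a^3/3 + a^2*k/2


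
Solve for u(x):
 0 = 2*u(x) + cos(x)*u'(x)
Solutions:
 u(x) = C1*(sin(x) - 1)/(sin(x) + 1)


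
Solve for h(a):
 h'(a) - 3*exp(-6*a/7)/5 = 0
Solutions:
 h(a) = C1 - 7*exp(-6*a/7)/10


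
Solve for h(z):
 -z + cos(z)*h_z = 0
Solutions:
 h(z) = C1 + Integral(z/cos(z), z)


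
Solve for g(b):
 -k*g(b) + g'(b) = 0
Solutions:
 g(b) = C1*exp(b*k)


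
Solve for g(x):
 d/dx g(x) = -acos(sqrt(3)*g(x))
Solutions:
 Integral(1/acos(sqrt(3)*_y), (_y, g(x))) = C1 - x


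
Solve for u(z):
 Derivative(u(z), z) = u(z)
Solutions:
 u(z) = C1*exp(z)


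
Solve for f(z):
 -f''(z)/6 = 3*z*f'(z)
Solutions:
 f(z) = C1 + C2*erf(3*z)


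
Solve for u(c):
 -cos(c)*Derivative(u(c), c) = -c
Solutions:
 u(c) = C1 + Integral(c/cos(c), c)


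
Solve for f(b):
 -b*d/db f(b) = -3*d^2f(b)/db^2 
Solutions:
 f(b) = C1 + C2*erfi(sqrt(6)*b/6)


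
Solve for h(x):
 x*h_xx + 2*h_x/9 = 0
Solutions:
 h(x) = C1 + C2*x^(7/9)


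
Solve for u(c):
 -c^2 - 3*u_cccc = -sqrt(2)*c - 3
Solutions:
 u(c) = C1 + C2*c + C3*c^2 + C4*c^3 - c^6/1080 + sqrt(2)*c^5/360 + c^4/24


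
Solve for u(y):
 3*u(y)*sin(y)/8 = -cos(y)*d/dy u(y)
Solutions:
 u(y) = C1*cos(y)^(3/8)


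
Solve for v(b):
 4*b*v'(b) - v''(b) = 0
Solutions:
 v(b) = C1 + C2*erfi(sqrt(2)*b)


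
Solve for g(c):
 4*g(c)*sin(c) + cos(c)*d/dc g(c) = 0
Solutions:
 g(c) = C1*cos(c)^4


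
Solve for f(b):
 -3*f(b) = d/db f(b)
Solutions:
 f(b) = C1*exp(-3*b)


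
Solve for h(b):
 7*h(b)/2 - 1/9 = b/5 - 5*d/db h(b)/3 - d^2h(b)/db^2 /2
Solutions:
 h(b) = 2*b/35 + (C1*sin(sqrt(38)*b/3) + C2*cos(sqrt(38)*b/3))*exp(-5*b/3) + 2/441


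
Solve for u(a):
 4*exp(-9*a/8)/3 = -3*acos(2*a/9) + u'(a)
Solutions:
 u(a) = C1 + 3*a*acos(2*a/9) - 3*sqrt(81 - 4*a^2)/2 - 32*exp(-9*a/8)/27


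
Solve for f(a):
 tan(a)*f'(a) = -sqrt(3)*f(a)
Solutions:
 f(a) = C1/sin(a)^(sqrt(3))


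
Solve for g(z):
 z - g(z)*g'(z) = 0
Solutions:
 g(z) = -sqrt(C1 + z^2)
 g(z) = sqrt(C1 + z^2)


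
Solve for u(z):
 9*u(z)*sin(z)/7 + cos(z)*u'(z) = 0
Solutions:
 u(z) = C1*cos(z)^(9/7)


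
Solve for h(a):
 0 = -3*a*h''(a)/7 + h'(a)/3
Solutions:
 h(a) = C1 + C2*a^(16/9)


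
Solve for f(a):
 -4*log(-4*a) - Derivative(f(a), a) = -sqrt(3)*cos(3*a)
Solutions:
 f(a) = C1 - 4*a*log(-a) - 8*a*log(2) + 4*a + sqrt(3)*sin(3*a)/3


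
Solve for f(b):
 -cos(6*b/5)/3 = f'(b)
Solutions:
 f(b) = C1 - 5*sin(6*b/5)/18


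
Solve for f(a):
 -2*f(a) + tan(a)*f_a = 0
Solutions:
 f(a) = C1*sin(a)^2


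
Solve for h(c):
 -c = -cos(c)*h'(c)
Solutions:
 h(c) = C1 + Integral(c/cos(c), c)


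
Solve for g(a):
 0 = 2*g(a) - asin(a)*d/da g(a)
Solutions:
 g(a) = C1*exp(2*Integral(1/asin(a), a))


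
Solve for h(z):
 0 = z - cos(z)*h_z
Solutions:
 h(z) = C1 + Integral(z/cos(z), z)


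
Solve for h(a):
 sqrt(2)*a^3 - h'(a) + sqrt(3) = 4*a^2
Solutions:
 h(a) = C1 + sqrt(2)*a^4/4 - 4*a^3/3 + sqrt(3)*a


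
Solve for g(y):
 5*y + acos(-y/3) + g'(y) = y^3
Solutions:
 g(y) = C1 + y^4/4 - 5*y^2/2 - y*acos(-y/3) - sqrt(9 - y^2)


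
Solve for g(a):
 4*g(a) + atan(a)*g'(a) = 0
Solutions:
 g(a) = C1*exp(-4*Integral(1/atan(a), a))


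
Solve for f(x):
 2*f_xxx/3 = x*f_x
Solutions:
 f(x) = C1 + Integral(C2*airyai(2^(2/3)*3^(1/3)*x/2) + C3*airybi(2^(2/3)*3^(1/3)*x/2), x)


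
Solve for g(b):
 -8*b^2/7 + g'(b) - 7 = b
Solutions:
 g(b) = C1 + 8*b^3/21 + b^2/2 + 7*b


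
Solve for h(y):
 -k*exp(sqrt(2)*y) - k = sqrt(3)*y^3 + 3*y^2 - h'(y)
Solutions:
 h(y) = C1 + k*y + sqrt(2)*k*exp(sqrt(2)*y)/2 + sqrt(3)*y^4/4 + y^3


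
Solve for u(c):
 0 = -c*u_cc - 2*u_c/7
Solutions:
 u(c) = C1 + C2*c^(5/7)


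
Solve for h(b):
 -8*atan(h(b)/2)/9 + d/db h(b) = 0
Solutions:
 Integral(1/atan(_y/2), (_y, h(b))) = C1 + 8*b/9


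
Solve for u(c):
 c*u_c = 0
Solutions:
 u(c) = C1


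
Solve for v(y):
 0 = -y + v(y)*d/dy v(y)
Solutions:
 v(y) = -sqrt(C1 + y^2)
 v(y) = sqrt(C1 + y^2)


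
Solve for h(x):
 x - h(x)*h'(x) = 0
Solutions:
 h(x) = -sqrt(C1 + x^2)
 h(x) = sqrt(C1 + x^2)


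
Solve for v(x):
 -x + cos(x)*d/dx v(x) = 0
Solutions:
 v(x) = C1 + Integral(x/cos(x), x)


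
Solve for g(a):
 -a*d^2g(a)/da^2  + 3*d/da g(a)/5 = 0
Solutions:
 g(a) = C1 + C2*a^(8/5)


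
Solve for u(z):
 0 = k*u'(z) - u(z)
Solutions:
 u(z) = C1*exp(z/k)


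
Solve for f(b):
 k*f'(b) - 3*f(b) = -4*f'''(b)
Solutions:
 f(b) = C1*exp(b*(-k/((-3^(1/3) + 3^(5/6)*I)*(sqrt(3)*sqrt(k^3 + 243) + 27)^(1/3)) - 3^(1/3)*(sqrt(3)*sqrt(k^3 + 243) + 27)^(1/3)/12 + 3^(5/6)*I*(sqrt(3)*sqrt(k^3 + 243) + 27)^(1/3)/12)) + C2*exp(b*(k/((3^(1/3) + 3^(5/6)*I)*(sqrt(3)*sqrt(k^3 + 243) + 27)^(1/3)) - 3^(1/3)*(sqrt(3)*sqrt(k^3 + 243) + 27)^(1/3)/12 - 3^(5/6)*I*(sqrt(3)*sqrt(k^3 + 243) + 27)^(1/3)/12)) + C3*exp(3^(1/3)*b*(-3^(1/3)*k/(sqrt(3)*sqrt(k^3 + 243) + 27)^(1/3) + (sqrt(3)*sqrt(k^3 + 243) + 27)^(1/3))/6)


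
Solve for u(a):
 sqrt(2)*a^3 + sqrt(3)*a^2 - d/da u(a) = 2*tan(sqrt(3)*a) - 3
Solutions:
 u(a) = C1 + sqrt(2)*a^4/4 + sqrt(3)*a^3/3 + 3*a + 2*sqrt(3)*log(cos(sqrt(3)*a))/3


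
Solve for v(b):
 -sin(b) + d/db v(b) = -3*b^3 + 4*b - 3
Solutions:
 v(b) = C1 - 3*b^4/4 + 2*b^2 - 3*b - cos(b)


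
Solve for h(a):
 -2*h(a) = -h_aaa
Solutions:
 h(a) = C3*exp(2^(1/3)*a) + (C1*sin(2^(1/3)*sqrt(3)*a/2) + C2*cos(2^(1/3)*sqrt(3)*a/2))*exp(-2^(1/3)*a/2)


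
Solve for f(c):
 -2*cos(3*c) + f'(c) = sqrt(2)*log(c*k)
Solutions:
 f(c) = C1 + sqrt(2)*c*(log(c*k) - 1) + 2*sin(3*c)/3


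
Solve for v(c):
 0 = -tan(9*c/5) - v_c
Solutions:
 v(c) = C1 + 5*log(cos(9*c/5))/9


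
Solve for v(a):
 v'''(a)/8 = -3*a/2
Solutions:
 v(a) = C1 + C2*a + C3*a^2 - a^4/2


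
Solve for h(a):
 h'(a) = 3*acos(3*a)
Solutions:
 h(a) = C1 + 3*a*acos(3*a) - sqrt(1 - 9*a^2)


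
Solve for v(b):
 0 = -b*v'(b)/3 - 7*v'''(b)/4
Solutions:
 v(b) = C1 + Integral(C2*airyai(-42^(2/3)*b/21) + C3*airybi(-42^(2/3)*b/21), b)


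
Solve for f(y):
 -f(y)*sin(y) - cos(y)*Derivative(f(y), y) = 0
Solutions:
 f(y) = C1*cos(y)


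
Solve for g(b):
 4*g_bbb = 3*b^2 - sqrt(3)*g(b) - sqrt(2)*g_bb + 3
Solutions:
 g(b) = C1*exp(b*(-2*sqrt(2) + 2^(2/3)/(sqrt(2) + 108*sqrt(3) + sqrt(-2 + (sqrt(2) + 108*sqrt(3))^2))^(1/3) + 2^(1/3)*(sqrt(2) + 108*sqrt(3) + sqrt(-2 + (sqrt(2) + 108*sqrt(3))^2))^(1/3))/24)*sin(2^(1/3)*sqrt(3)*b*(-(sqrt(2) + 108*sqrt(3) + sqrt(-2 + (sqrt(2) + 108*sqrt(3))^2))^(1/3) + 2^(1/3)/(sqrt(2) + 108*sqrt(3) + sqrt(-2 + (sqrt(2) + 108*sqrt(3))^2))^(1/3))/24) + C2*exp(b*(-2*sqrt(2) + 2^(2/3)/(sqrt(2) + 108*sqrt(3) + sqrt(-2 + (sqrt(2) + 108*sqrt(3))^2))^(1/3) + 2^(1/3)*(sqrt(2) + 108*sqrt(3) + sqrt(-2 + (sqrt(2) + 108*sqrt(3))^2))^(1/3))/24)*cos(2^(1/3)*sqrt(3)*b*(-(sqrt(2) + 108*sqrt(3) + sqrt(-2 + (sqrt(2) + 108*sqrt(3))^2))^(1/3) + 2^(1/3)/(sqrt(2) + 108*sqrt(3) + sqrt(-2 + (sqrt(2) + 108*sqrt(3))^2))^(1/3))/24) + C3*exp(-b*(2^(2/3)/(sqrt(2) + 108*sqrt(3) + sqrt(-2 + (sqrt(2) + 108*sqrt(3))^2))^(1/3) + sqrt(2) + 2^(1/3)*(sqrt(2) + 108*sqrt(3) + sqrt(-2 + (sqrt(2) + 108*sqrt(3))^2))^(1/3))/12) + sqrt(3)*b^2 - 2*sqrt(2) + sqrt(3)


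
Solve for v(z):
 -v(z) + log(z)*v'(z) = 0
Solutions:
 v(z) = C1*exp(li(z))


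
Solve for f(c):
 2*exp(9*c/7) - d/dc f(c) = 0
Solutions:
 f(c) = C1 + 14*exp(9*c/7)/9


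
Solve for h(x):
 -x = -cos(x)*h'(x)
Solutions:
 h(x) = C1 + Integral(x/cos(x), x)


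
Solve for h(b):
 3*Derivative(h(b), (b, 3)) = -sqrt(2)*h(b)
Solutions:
 h(b) = C3*exp(-2^(1/6)*3^(2/3)*b/3) + (C1*sin(6^(1/6)*b/2) + C2*cos(6^(1/6)*b/2))*exp(2^(1/6)*3^(2/3)*b/6)


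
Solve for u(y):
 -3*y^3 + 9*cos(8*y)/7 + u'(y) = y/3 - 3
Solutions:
 u(y) = C1 + 3*y^4/4 + y^2/6 - 3*y - 9*sin(8*y)/56


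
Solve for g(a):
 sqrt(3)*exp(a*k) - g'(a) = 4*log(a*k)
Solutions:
 g(a) = C1 - 4*a*log(a*k) + 4*a + Piecewise((sqrt(3)*exp(a*k)/k, Ne(k, 0)), (sqrt(3)*a, True))


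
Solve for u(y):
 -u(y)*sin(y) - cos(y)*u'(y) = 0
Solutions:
 u(y) = C1*cos(y)


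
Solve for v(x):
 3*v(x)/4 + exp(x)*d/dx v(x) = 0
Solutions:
 v(x) = C1*exp(3*exp(-x)/4)


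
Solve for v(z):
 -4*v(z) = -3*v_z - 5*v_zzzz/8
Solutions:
 v(z) = C1*exp(z*(-10^(2/3)*(19 + 3*sqrt(129))^(1/3) + 20*10^(1/3)/(19 + 3*sqrt(129))^(1/3) + 20)/30)*sin(10^(1/3)*sqrt(3)*z*(20/(19 + 3*sqrt(129))^(1/3) + 10^(1/3)*(19 + 3*sqrt(129))^(1/3))/30) + C2*exp(z*(-10^(2/3)*(19 + 3*sqrt(129))^(1/3) + 20*10^(1/3)/(19 + 3*sqrt(129))^(1/3) + 20)/30)*cos(10^(1/3)*sqrt(3)*z*(20/(19 + 3*sqrt(129))^(1/3) + 10^(1/3)*(19 + 3*sqrt(129))^(1/3))/30) + C3*exp(-2*z) + C4*exp(z*(-20*10^(1/3)/(19 + 3*sqrt(129))^(1/3) + 10 + 10^(2/3)*(19 + 3*sqrt(129))^(1/3))/15)


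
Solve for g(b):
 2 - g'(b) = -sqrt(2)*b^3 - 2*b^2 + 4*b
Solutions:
 g(b) = C1 + sqrt(2)*b^4/4 + 2*b^3/3 - 2*b^2 + 2*b


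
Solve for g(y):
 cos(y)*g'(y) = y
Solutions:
 g(y) = C1 + Integral(y/cos(y), y)


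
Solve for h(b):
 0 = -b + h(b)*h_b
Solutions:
 h(b) = -sqrt(C1 + b^2)
 h(b) = sqrt(C1 + b^2)


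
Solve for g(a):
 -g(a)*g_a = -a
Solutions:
 g(a) = -sqrt(C1 + a^2)
 g(a) = sqrt(C1 + a^2)


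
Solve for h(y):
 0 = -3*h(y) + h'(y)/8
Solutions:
 h(y) = C1*exp(24*y)


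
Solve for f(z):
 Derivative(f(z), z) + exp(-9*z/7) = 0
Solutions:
 f(z) = C1 + 7*exp(-9*z/7)/9


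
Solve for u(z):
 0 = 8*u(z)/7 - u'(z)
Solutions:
 u(z) = C1*exp(8*z/7)


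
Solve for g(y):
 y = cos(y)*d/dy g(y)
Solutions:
 g(y) = C1 + Integral(y/cos(y), y)


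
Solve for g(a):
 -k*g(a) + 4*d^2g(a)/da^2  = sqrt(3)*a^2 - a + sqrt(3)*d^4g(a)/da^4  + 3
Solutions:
 g(a) = C1*exp(-3^(3/4)*a*sqrt(2 - sqrt(-sqrt(3)*k + 4))/3) + C2*exp(3^(3/4)*a*sqrt(2 - sqrt(-sqrt(3)*k + 4))/3) + C3*exp(-3^(3/4)*a*sqrt(sqrt(-sqrt(3)*k + 4) + 2)/3) + C4*exp(3^(3/4)*a*sqrt(sqrt(-sqrt(3)*k + 4) + 2)/3) - sqrt(3)*a^2/k + a/k - 3/k - 8*sqrt(3)/k^2


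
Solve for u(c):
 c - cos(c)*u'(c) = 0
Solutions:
 u(c) = C1 + Integral(c/cos(c), c)


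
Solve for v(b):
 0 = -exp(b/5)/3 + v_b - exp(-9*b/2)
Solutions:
 v(b) = C1 + 5*exp(b/5)/3 - 2*exp(-9*b/2)/9


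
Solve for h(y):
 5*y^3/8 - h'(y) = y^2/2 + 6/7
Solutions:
 h(y) = C1 + 5*y^4/32 - y^3/6 - 6*y/7


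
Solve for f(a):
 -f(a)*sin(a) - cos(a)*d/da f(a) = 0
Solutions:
 f(a) = C1*cos(a)


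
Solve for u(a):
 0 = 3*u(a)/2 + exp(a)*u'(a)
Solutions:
 u(a) = C1*exp(3*exp(-a)/2)


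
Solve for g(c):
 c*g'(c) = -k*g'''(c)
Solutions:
 g(c) = C1 + Integral(C2*airyai(c*(-1/k)^(1/3)) + C3*airybi(c*(-1/k)^(1/3)), c)


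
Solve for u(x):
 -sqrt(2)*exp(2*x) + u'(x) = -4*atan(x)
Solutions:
 u(x) = C1 - 4*x*atan(x) + sqrt(2)*exp(2*x)/2 + 2*log(x^2 + 1)


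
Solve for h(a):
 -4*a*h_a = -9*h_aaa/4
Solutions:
 h(a) = C1 + Integral(C2*airyai(2*6^(1/3)*a/3) + C3*airybi(2*6^(1/3)*a/3), a)


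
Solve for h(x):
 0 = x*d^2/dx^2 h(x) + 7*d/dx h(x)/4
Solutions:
 h(x) = C1 + C2/x^(3/4)


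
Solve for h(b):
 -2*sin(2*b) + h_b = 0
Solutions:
 h(b) = C1 - cos(2*b)


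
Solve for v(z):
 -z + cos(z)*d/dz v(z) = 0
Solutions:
 v(z) = C1 + Integral(z/cos(z), z)


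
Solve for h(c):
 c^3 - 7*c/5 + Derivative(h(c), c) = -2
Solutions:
 h(c) = C1 - c^4/4 + 7*c^2/10 - 2*c


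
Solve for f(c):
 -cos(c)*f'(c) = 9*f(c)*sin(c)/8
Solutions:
 f(c) = C1*cos(c)^(9/8)


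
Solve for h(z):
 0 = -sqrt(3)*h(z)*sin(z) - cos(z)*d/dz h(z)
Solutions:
 h(z) = C1*cos(z)^(sqrt(3))


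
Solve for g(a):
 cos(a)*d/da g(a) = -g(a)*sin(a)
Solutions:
 g(a) = C1*cos(a)


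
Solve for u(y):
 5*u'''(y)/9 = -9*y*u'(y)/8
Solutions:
 u(y) = C1 + Integral(C2*airyai(-3*3^(1/3)*5^(2/3)*y/10) + C3*airybi(-3*3^(1/3)*5^(2/3)*y/10), y)


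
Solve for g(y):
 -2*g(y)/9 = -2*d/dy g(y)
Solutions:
 g(y) = C1*exp(y/9)


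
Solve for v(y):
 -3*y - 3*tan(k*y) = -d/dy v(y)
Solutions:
 v(y) = C1 + 3*y^2/2 + 3*Piecewise((-log(cos(k*y))/k, Ne(k, 0)), (0, True))


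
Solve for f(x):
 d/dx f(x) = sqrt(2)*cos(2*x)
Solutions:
 f(x) = C1 + sqrt(2)*sin(2*x)/2


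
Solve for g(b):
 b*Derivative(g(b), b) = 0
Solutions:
 g(b) = C1


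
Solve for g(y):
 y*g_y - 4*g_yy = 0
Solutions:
 g(y) = C1 + C2*erfi(sqrt(2)*y/4)


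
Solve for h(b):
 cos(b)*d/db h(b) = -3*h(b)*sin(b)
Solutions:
 h(b) = C1*cos(b)^3


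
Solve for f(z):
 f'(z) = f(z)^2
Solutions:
 f(z) = -1/(C1 + z)


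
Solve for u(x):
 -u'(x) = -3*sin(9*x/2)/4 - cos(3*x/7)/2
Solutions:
 u(x) = C1 + 7*sin(3*x/7)/6 - cos(9*x/2)/6


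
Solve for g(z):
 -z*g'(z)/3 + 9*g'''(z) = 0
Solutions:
 g(z) = C1 + Integral(C2*airyai(z/3) + C3*airybi(z/3), z)


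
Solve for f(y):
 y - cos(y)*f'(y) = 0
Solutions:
 f(y) = C1 + Integral(y/cos(y), y)


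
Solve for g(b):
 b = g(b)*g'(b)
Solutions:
 g(b) = -sqrt(C1 + b^2)
 g(b) = sqrt(C1 + b^2)


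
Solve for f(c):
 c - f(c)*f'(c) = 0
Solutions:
 f(c) = -sqrt(C1 + c^2)
 f(c) = sqrt(C1 + c^2)


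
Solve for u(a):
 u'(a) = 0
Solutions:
 u(a) = C1


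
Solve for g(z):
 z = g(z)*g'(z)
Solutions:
 g(z) = -sqrt(C1 + z^2)
 g(z) = sqrt(C1 + z^2)


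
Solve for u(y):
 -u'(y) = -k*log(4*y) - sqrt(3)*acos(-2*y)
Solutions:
 u(y) = C1 + k*y*(log(y) - 1) + 2*k*y*log(2) + sqrt(3)*(y*acos(-2*y) + sqrt(1 - 4*y^2)/2)


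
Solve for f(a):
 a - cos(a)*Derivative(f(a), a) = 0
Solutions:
 f(a) = C1 + Integral(a/cos(a), a)


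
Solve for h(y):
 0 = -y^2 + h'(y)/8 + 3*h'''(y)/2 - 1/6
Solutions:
 h(y) = C1 + C2*sin(sqrt(3)*y/6) + C3*cos(sqrt(3)*y/6) + 8*y^3/3 - 572*y/3


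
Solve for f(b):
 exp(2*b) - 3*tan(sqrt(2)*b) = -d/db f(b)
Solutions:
 f(b) = C1 - exp(2*b)/2 - 3*sqrt(2)*log(cos(sqrt(2)*b))/2


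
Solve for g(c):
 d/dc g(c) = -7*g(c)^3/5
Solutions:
 g(c) = -sqrt(10)*sqrt(-1/(C1 - 7*c))/2
 g(c) = sqrt(10)*sqrt(-1/(C1 - 7*c))/2


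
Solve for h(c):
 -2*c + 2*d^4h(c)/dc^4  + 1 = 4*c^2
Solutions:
 h(c) = C1 + C2*c + C3*c^2 + C4*c^3 + c^6/180 + c^5/120 - c^4/48


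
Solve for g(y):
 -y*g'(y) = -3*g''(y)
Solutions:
 g(y) = C1 + C2*erfi(sqrt(6)*y/6)


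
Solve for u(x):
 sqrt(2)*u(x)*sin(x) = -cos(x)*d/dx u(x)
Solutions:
 u(x) = C1*cos(x)^(sqrt(2))


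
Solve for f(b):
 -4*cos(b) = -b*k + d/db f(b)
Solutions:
 f(b) = C1 + b^2*k/2 - 4*sin(b)


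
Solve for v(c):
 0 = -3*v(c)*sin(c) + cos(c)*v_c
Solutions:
 v(c) = C1/cos(c)^3


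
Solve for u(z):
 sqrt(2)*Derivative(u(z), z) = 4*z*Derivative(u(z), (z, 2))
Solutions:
 u(z) = C1 + C2*z^(sqrt(2)/4 + 1)


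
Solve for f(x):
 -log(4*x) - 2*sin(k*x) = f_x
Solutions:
 f(x) = C1 - x*log(x) - 2*x*log(2) + x - 2*Piecewise((-cos(k*x)/k, Ne(k, 0)), (0, True))


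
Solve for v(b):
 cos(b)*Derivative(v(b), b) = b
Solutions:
 v(b) = C1 + Integral(b/cos(b), b)


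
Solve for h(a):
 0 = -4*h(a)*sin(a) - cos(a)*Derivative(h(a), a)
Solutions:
 h(a) = C1*cos(a)^4


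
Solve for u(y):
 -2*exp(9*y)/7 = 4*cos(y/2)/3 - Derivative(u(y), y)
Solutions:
 u(y) = C1 + 2*exp(9*y)/63 + 8*sin(y/2)/3


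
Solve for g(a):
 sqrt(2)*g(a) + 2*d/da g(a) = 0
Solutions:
 g(a) = C1*exp(-sqrt(2)*a/2)


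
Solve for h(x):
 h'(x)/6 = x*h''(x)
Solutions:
 h(x) = C1 + C2*x^(7/6)


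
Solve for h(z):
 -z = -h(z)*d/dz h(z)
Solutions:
 h(z) = -sqrt(C1 + z^2)
 h(z) = sqrt(C1 + z^2)


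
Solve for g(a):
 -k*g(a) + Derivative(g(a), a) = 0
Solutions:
 g(a) = C1*exp(a*k)


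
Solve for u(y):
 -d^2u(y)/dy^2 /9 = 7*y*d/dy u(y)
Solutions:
 u(y) = C1 + C2*erf(3*sqrt(14)*y/2)


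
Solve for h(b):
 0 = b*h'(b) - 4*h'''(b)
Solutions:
 h(b) = C1 + Integral(C2*airyai(2^(1/3)*b/2) + C3*airybi(2^(1/3)*b/2), b)


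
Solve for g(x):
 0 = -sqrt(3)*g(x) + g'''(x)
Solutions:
 g(x) = C3*exp(3^(1/6)*x) + (C1*sin(3^(2/3)*x/2) + C2*cos(3^(2/3)*x/2))*exp(-3^(1/6)*x/2)


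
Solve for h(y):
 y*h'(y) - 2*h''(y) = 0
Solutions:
 h(y) = C1 + C2*erfi(y/2)


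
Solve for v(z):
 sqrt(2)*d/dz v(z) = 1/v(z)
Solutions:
 v(z) = -sqrt(C1 + sqrt(2)*z)
 v(z) = sqrt(C1 + sqrt(2)*z)


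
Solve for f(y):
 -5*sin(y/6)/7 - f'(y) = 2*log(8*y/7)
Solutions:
 f(y) = C1 - 2*y*log(y) - 6*y*log(2) + 2*y + 2*y*log(7) + 30*cos(y/6)/7


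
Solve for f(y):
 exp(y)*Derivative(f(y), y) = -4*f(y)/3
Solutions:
 f(y) = C1*exp(4*exp(-y)/3)


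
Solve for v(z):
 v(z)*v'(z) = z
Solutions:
 v(z) = -sqrt(C1 + z^2)
 v(z) = sqrt(C1 + z^2)


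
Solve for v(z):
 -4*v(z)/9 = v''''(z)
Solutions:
 v(z) = (C1*sin(sqrt(3)*z/3) + C2*cos(sqrt(3)*z/3))*exp(-sqrt(3)*z/3) + (C3*sin(sqrt(3)*z/3) + C4*cos(sqrt(3)*z/3))*exp(sqrt(3)*z/3)


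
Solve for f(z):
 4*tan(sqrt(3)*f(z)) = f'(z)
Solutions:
 f(z) = sqrt(3)*(pi - asin(C1*exp(4*sqrt(3)*z)))/3
 f(z) = sqrt(3)*asin(C1*exp(4*sqrt(3)*z))/3


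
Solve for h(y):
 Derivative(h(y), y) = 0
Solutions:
 h(y) = C1


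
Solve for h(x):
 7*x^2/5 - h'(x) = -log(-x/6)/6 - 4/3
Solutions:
 h(x) = C1 + 7*x^3/15 + x*log(-x)/6 + x*(7 - log(6))/6


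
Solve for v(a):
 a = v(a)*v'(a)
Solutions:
 v(a) = -sqrt(C1 + a^2)
 v(a) = sqrt(C1 + a^2)


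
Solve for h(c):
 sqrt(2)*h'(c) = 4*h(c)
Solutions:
 h(c) = C1*exp(2*sqrt(2)*c)


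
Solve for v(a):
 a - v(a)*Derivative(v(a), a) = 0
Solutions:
 v(a) = -sqrt(C1 + a^2)
 v(a) = sqrt(C1 + a^2)


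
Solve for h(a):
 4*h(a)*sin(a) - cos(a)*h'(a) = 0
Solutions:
 h(a) = C1/cos(a)^4


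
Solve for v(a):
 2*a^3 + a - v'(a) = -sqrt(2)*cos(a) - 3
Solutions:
 v(a) = C1 + a^4/2 + a^2/2 + 3*a + sqrt(2)*sin(a)


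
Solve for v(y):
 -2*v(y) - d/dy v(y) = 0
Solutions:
 v(y) = C1*exp(-2*y)


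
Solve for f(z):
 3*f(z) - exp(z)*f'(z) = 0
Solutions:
 f(z) = C1*exp(-3*exp(-z))


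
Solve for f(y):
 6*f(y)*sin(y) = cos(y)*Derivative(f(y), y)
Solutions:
 f(y) = C1/cos(y)^6


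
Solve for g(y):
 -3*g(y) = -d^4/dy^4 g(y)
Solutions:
 g(y) = C1*exp(-3^(1/4)*y) + C2*exp(3^(1/4)*y) + C3*sin(3^(1/4)*y) + C4*cos(3^(1/4)*y)


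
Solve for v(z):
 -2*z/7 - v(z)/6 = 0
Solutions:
 v(z) = -12*z/7


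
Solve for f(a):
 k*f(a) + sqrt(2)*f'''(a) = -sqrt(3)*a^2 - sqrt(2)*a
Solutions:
 f(a) = C1*exp(2^(5/6)*a*(-k)^(1/3)/2) + C2*exp(2^(5/6)*a*(-k)^(1/3)*(-1 + sqrt(3)*I)/4) + C3*exp(-2^(5/6)*a*(-k)^(1/3)*(1 + sqrt(3)*I)/4) - sqrt(3)*a^2/k - sqrt(2)*a/k


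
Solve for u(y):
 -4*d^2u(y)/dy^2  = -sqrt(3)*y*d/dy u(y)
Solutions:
 u(y) = C1 + C2*erfi(sqrt(2)*3^(1/4)*y/4)


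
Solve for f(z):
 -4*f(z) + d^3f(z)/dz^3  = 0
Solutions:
 f(z) = C3*exp(2^(2/3)*z) + (C1*sin(2^(2/3)*sqrt(3)*z/2) + C2*cos(2^(2/3)*sqrt(3)*z/2))*exp(-2^(2/3)*z/2)


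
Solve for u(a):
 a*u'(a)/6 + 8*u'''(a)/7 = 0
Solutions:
 u(a) = C1 + Integral(C2*airyai(-6^(2/3)*7^(1/3)*a/12) + C3*airybi(-6^(2/3)*7^(1/3)*a/12), a)


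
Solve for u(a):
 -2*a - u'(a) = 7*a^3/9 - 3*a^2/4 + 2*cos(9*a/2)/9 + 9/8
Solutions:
 u(a) = C1 - 7*a^4/36 + a^3/4 - a^2 - 9*a/8 - 4*sin(9*a/2)/81


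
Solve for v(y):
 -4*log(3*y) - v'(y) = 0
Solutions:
 v(y) = C1 - 4*y*log(y) - y*log(81) + 4*y


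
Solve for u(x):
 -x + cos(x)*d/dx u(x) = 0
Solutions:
 u(x) = C1 + Integral(x/cos(x), x)


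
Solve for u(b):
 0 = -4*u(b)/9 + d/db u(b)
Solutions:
 u(b) = C1*exp(4*b/9)


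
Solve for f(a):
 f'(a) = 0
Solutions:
 f(a) = C1


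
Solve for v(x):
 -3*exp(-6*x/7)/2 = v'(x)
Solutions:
 v(x) = C1 + 7*exp(-6*x/7)/4


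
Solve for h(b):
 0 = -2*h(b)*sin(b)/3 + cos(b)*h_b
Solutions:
 h(b) = C1/cos(b)^(2/3)


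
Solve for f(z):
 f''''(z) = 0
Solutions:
 f(z) = C1 + C2*z + C3*z^2 + C4*z^3


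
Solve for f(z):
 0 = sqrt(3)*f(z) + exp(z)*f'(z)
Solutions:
 f(z) = C1*exp(sqrt(3)*exp(-z))


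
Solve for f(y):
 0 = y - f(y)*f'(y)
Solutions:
 f(y) = -sqrt(C1 + y^2)
 f(y) = sqrt(C1 + y^2)


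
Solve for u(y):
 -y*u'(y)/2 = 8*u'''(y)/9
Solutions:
 u(y) = C1 + Integral(C2*airyai(-6^(2/3)*y/4) + C3*airybi(-6^(2/3)*y/4), y)


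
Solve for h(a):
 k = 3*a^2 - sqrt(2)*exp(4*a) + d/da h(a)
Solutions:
 h(a) = C1 - a^3 + a*k + sqrt(2)*exp(4*a)/4


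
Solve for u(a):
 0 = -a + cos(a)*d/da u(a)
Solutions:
 u(a) = C1 + Integral(a/cos(a), a)


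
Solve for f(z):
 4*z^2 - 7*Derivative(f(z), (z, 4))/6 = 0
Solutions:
 f(z) = C1 + C2*z + C3*z^2 + C4*z^3 + z^6/105


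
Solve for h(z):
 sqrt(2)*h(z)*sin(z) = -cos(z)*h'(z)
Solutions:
 h(z) = C1*cos(z)^(sqrt(2))


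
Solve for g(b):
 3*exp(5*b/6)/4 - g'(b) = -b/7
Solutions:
 g(b) = C1 + b^2/14 + 9*exp(5*b/6)/10


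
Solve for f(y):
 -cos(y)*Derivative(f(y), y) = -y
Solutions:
 f(y) = C1 + Integral(y/cos(y), y)


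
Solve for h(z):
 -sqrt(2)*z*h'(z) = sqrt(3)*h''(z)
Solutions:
 h(z) = C1 + C2*erf(6^(3/4)*z/6)


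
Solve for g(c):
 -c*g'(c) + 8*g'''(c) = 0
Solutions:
 g(c) = C1 + Integral(C2*airyai(c/2) + C3*airybi(c/2), c)


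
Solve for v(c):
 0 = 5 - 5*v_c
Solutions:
 v(c) = C1 + c


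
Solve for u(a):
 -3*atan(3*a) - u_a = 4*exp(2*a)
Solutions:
 u(a) = C1 - 3*a*atan(3*a) - 2*exp(2*a) + log(9*a^2 + 1)/2


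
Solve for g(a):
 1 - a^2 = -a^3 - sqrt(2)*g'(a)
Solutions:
 g(a) = C1 - sqrt(2)*a^4/8 + sqrt(2)*a^3/6 - sqrt(2)*a/2


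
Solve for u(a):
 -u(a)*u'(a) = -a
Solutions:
 u(a) = -sqrt(C1 + a^2)
 u(a) = sqrt(C1 + a^2)


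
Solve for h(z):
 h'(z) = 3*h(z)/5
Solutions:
 h(z) = C1*exp(3*z/5)


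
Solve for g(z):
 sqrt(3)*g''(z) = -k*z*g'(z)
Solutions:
 g(z) = Piecewise((-sqrt(2)*3^(1/4)*sqrt(pi)*C1*erf(sqrt(2)*3^(3/4)*sqrt(k)*z/6)/(2*sqrt(k)) - C2, (k > 0) | (k < 0)), (-C1*z - C2, True))


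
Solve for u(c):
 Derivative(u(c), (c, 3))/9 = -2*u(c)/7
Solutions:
 u(c) = C3*exp(c*(-18^(1/3)*7^(2/3) + 3*2^(1/3)*21^(2/3))/28)*sin(3*2^(1/3)*3^(1/6)*7^(2/3)*c/14) + C4*exp(c*(-18^(1/3)*7^(2/3) + 3*2^(1/3)*21^(2/3))/28)*cos(3*2^(1/3)*3^(1/6)*7^(2/3)*c/14) + C5*exp(-c*(18^(1/3)*7^(2/3) + 3*2^(1/3)*21^(2/3))/28) + (C1*sin(3*2^(1/3)*3^(1/6)*7^(2/3)*c/14) + C2*cos(3*2^(1/3)*3^(1/6)*7^(2/3)*c/14))*exp(18^(1/3)*7^(2/3)*c/14)


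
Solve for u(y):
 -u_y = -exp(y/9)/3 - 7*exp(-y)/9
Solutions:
 u(y) = C1 + 3*exp(y/9) - 7*exp(-y)/9


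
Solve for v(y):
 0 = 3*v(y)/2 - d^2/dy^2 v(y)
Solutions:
 v(y) = C1*exp(-sqrt(6)*y/2) + C2*exp(sqrt(6)*y/2)


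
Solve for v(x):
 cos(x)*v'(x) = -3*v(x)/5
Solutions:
 v(x) = C1*(sin(x) - 1)^(3/10)/(sin(x) + 1)^(3/10)


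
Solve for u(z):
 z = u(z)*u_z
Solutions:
 u(z) = -sqrt(C1 + z^2)
 u(z) = sqrt(C1 + z^2)


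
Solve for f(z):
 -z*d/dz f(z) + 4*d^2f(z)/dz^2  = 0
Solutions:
 f(z) = C1 + C2*erfi(sqrt(2)*z/4)


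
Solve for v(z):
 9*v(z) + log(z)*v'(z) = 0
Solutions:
 v(z) = C1*exp(-9*li(z))


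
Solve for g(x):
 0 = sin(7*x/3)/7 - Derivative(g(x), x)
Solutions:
 g(x) = C1 - 3*cos(7*x/3)/49


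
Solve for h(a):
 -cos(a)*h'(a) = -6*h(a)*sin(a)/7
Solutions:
 h(a) = C1/cos(a)^(6/7)


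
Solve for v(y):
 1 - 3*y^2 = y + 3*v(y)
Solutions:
 v(y) = -y^2 - y/3 + 1/3


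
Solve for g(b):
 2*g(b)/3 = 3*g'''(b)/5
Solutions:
 g(b) = C3*exp(30^(1/3)*b/3) + (C1*sin(10^(1/3)*3^(5/6)*b/6) + C2*cos(10^(1/3)*3^(5/6)*b/6))*exp(-30^(1/3)*b/6)
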